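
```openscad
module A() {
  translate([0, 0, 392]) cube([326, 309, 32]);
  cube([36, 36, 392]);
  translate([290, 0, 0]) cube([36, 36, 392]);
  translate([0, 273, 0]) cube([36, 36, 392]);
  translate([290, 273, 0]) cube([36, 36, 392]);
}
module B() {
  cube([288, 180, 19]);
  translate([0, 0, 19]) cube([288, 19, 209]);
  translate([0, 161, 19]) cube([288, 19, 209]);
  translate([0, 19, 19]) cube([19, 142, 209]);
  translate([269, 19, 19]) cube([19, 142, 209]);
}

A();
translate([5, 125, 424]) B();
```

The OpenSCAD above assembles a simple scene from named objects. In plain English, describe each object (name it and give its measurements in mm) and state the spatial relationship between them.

A is a simple wooden stool: a rectangular seat 326 mm (x) by 309 mm (y), 32 mm thick, top face at z = 424 mm, on four square legs, each 36×36 mm in cross-section. The legs rest on z = 0, each flush with a corner of the seat.

B is an open storage box with external size 288×180×228 mm and wall thickness 19 mm (the base is also 19 mm thick). The base covers the whole footprint; the four walls stand on the base, with the y-facing walls full-width and the x-facing walls fitting between their inner faces.

The open box is on top of the stool.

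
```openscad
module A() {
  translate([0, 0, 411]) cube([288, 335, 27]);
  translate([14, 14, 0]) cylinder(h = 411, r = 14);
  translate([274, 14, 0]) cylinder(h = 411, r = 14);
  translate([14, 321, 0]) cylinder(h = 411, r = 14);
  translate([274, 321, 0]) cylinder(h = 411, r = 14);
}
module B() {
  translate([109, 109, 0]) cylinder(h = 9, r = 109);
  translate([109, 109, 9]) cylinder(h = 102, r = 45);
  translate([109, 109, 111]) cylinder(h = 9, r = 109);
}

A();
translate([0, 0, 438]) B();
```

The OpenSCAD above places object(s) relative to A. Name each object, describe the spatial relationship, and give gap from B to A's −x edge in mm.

A is a stool. B is a spool. The spool is on top of the stool. The gap from the spool to the stool's −x edge is 0 mm.

The spool's min-x is at 0; the stool's min-x is 0; gap = 0 mm.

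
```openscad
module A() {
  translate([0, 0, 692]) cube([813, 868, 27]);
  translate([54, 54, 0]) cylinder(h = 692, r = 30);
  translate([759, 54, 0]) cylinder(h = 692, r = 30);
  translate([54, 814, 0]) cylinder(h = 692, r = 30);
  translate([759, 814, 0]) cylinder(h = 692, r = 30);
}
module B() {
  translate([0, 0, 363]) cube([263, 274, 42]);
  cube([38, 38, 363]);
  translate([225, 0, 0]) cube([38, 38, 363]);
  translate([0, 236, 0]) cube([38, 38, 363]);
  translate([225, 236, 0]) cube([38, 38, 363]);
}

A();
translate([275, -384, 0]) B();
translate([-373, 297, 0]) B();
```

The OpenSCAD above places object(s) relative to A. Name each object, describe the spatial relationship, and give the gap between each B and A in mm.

A is a table. B is a stool. Two stools sit around the table at the −y, −x sides. The gap between each stool and the table is 110 mm.

Each stool's nearest face is 110 mm from the table's bounding box.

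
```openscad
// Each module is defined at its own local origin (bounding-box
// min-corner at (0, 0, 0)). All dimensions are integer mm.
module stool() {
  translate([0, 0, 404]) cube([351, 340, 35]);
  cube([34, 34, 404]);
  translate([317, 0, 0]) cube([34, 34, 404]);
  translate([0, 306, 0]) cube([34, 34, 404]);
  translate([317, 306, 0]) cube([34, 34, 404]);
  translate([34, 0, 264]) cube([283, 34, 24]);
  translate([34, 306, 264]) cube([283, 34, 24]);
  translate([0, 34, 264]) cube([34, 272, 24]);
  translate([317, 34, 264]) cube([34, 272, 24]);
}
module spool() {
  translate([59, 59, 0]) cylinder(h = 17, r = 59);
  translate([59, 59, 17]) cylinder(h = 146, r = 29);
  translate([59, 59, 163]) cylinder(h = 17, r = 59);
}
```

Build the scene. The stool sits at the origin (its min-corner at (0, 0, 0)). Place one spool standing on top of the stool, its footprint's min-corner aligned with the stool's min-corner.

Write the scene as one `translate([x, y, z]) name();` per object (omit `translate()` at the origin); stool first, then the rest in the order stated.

stool();
translate([0, 0, 439]) spool();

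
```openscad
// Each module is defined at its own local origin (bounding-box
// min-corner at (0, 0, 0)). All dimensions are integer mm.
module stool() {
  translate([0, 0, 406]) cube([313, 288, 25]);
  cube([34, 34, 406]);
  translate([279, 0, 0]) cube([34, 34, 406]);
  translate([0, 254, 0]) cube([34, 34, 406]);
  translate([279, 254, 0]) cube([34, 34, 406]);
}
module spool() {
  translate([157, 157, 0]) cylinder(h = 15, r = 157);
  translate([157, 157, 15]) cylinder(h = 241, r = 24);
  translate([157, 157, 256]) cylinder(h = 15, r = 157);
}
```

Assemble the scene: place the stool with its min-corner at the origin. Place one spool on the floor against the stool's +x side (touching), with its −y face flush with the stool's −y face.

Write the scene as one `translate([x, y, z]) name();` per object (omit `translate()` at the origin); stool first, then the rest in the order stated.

stool();
translate([313, 0, 0]) spool();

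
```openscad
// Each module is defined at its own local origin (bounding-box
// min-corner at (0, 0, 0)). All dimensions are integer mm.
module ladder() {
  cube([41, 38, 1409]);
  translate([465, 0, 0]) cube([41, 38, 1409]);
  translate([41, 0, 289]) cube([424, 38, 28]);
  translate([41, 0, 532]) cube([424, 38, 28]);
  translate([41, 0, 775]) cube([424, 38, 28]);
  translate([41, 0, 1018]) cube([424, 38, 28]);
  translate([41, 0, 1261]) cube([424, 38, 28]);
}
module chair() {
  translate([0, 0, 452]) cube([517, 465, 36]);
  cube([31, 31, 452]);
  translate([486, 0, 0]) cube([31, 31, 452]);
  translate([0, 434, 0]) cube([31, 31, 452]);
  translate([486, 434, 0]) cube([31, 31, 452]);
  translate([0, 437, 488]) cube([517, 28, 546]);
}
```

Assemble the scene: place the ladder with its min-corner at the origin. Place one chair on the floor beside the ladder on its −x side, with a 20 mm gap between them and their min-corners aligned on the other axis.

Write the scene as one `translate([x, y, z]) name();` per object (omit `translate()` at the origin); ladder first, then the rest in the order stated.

ladder();
translate([-537, 0, 0]) chair();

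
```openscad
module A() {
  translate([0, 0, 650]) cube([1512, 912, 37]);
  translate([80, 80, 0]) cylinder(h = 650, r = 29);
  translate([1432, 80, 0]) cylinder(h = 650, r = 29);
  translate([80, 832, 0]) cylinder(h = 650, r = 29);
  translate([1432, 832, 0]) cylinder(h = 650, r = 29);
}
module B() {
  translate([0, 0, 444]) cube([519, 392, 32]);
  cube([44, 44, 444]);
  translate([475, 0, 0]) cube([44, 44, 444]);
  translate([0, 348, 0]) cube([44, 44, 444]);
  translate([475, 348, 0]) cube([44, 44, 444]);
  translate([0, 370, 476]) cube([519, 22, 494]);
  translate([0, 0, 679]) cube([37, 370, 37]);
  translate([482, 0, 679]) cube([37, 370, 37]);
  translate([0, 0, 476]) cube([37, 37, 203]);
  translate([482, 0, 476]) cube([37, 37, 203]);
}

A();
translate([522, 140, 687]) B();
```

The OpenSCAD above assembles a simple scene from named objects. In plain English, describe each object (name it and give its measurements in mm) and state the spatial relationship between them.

A is a table with a 1512×912 mm rectangular top, 37 mm thick, top surface at z = 687 mm, supported by four round legs of 58 mm diameter, each leg's bounding box inset 51 mm from the nearest pair of top edges, running from the floor.

B is a chair. The seat is a 519×392×32 mm slab with its top at z = 476 mm, on four 44×44 mm corner legs (flush with the seat edges, standing on z = 0). A flat backrest 22 mm thick, 494 mm tall, spans the full seat width and rises from the seat top along its +y edge, rear face flush with the rear of the seat. Two armrests of 37×37 mm section run along each side from the seat's front edge to the front of the backrest, top faces 240 mm above the seat top and outer faces flush with the seat's x-edges; a 37×37 mm post under the front of each armrest stands on the seat at the front corner.

The chair is on top of the table.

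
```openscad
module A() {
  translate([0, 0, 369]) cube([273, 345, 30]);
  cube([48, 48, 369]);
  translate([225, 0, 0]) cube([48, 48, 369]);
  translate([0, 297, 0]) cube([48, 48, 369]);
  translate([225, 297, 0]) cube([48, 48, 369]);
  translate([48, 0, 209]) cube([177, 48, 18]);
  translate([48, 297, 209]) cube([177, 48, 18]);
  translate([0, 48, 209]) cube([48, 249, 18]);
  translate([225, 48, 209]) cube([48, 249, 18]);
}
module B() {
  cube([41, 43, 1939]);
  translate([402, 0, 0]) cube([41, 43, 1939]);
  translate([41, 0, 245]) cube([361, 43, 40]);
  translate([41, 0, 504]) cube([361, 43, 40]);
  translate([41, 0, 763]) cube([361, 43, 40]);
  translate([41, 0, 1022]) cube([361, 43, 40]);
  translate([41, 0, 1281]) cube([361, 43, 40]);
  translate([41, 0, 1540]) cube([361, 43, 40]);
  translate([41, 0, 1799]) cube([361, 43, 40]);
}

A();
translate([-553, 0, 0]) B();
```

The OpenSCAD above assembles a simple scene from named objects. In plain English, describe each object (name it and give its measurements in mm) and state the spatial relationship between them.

A is a four-legged stool. The seat is 273×345 mm, 30 mm thick, top at z = 399 mm. It stands on four square legs, each 48×48 mm in cross-section, from z = 0 to the seat underside, each flush with a corner of the seat. Four stretchers, 48 mm wide and 18 mm tall, connect adjacent legs with their undersides at z = 209 mm, each running between the inner faces of the legs it joins and aligned with the legs' outer faces on the other axis.

B is a wooden ladder with two side rails of 41×43 mm section and 1939 mm height, set 443 mm apart overall. Between them run 7 rectangular rungs (43 mm deep, 40 mm thick), front faces flush with the rails' −y face. The bottom of the first rung is 245 mm above the floor and each subsequent rung is 259 mm higher than the one below.

The ladder is on the floor beside the stool on its −x side.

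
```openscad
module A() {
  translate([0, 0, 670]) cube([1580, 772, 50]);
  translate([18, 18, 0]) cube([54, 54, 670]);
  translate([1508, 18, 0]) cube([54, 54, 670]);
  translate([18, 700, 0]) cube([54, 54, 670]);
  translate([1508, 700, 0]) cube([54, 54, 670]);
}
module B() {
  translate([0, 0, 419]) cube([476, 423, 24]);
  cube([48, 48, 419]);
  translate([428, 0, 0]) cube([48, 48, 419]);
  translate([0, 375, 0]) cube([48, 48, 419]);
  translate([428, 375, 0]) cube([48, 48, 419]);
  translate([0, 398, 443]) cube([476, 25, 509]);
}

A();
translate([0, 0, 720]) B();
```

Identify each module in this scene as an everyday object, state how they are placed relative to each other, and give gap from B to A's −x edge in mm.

A is a table. B is a chair. The chair is on top of the table. The gap from the chair to the table's −x edge is 0 mm.

The chair's min-x is at 0; the table's min-x is 0; gap = 0 mm.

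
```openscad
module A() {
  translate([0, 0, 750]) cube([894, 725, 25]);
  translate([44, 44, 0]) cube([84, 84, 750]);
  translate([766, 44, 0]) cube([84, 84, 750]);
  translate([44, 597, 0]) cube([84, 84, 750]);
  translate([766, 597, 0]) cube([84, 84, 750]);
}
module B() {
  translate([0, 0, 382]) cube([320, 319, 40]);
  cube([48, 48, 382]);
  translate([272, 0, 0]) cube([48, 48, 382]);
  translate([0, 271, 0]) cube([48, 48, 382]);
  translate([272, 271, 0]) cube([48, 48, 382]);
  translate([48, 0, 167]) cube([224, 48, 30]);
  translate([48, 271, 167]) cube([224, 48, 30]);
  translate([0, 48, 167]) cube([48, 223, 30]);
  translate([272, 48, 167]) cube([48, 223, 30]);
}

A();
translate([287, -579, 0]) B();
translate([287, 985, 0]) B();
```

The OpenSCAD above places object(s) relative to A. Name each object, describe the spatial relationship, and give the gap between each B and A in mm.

Each stool's nearest face is 260 mm from the table's bounding box.

A is a table. B is a stool. Two stools sit around the table at the −y, +y sides. The gap between each stool and the table is 260 mm.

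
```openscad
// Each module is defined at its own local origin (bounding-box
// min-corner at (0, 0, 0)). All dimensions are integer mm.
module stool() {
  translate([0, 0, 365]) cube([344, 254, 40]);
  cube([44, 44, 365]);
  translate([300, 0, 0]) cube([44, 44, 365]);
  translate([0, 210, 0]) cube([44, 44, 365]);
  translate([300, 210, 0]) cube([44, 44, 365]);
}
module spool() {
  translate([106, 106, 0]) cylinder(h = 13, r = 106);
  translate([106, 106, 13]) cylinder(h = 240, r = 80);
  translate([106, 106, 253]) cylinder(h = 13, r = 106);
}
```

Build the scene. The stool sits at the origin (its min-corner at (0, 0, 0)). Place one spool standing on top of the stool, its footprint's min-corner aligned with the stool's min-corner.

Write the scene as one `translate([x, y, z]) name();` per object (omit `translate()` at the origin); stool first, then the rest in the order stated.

stool();
translate([0, 0, 405]) spool();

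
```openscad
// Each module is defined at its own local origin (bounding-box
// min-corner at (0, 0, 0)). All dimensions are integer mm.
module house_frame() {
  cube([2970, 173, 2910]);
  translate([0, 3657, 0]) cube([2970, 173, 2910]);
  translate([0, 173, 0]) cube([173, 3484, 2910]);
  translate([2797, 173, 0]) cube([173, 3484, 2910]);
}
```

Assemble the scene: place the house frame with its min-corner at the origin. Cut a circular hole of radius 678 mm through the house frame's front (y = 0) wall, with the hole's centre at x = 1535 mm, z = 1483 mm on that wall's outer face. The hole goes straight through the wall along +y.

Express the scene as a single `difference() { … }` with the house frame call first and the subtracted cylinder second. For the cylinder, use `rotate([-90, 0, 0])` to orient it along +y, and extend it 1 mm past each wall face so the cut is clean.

difference() {
  house_frame();
  translate([1535, -1, 1483]) rotate([-90, 0, 0]) cylinder(h = 175, r = 678);
}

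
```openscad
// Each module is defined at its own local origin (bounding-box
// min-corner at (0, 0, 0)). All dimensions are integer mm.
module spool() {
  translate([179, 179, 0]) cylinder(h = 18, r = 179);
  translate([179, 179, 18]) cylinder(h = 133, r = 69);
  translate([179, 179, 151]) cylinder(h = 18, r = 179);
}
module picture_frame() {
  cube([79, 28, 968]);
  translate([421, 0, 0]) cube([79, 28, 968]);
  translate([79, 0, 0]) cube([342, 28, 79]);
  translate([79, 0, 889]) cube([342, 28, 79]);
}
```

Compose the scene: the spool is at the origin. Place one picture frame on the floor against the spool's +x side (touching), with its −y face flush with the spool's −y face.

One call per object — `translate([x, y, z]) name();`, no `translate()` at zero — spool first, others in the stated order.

spool();
translate([358, 0, 0]) picture_frame();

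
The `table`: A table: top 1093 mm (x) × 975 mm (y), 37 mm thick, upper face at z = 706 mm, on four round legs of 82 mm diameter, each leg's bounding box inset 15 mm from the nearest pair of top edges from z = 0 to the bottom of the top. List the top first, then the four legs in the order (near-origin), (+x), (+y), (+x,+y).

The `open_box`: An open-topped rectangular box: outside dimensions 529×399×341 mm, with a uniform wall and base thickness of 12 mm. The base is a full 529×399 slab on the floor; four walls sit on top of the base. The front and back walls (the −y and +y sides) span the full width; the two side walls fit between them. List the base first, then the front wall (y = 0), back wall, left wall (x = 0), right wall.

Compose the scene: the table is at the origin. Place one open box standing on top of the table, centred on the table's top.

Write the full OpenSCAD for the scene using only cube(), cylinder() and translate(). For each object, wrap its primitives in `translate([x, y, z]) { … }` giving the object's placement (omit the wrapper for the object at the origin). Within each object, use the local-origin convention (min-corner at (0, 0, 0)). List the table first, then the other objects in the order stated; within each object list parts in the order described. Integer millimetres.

translate([0, 0, 669]) cube([1093, 975, 37]);
translate([56, 56, 0]) cylinder(h = 669, r = 41);
translate([1037, 56, 0]) cylinder(h = 669, r = 41);
translate([56, 919, 0]) cylinder(h = 669, r = 41);
translate([1037, 919, 0]) cylinder(h = 669, r = 41);
translate([282, 288, 706]) {
  cube([529, 399, 12]);
  translate([0, 0, 12]) cube([529, 12, 329]);
  translate([0, 387, 12]) cube([529, 12, 329]);
  translate([0, 12, 12]) cube([12, 375, 329]);
  translate([517, 12, 12]) cube([12, 375, 329]);
}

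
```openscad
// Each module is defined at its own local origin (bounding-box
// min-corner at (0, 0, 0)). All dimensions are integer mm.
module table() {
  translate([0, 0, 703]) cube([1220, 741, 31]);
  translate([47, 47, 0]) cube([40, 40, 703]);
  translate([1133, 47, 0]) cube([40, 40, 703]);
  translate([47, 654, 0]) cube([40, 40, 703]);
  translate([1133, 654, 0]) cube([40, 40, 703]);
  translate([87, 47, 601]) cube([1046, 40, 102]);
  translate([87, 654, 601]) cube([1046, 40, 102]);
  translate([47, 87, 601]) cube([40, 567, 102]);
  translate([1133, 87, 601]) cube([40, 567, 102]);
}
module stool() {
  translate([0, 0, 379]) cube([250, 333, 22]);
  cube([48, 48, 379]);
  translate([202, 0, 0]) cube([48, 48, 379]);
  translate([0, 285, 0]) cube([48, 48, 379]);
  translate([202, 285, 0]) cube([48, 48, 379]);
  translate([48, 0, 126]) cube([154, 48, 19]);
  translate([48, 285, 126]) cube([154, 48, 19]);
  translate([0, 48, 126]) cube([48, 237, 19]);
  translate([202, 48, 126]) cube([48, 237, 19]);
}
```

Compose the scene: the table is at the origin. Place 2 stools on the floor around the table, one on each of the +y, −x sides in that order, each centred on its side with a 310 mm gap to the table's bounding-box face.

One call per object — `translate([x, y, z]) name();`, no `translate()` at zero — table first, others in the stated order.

table();
translate([485, 1051, 0]) stool();
translate([-560, 204, 0]) stool();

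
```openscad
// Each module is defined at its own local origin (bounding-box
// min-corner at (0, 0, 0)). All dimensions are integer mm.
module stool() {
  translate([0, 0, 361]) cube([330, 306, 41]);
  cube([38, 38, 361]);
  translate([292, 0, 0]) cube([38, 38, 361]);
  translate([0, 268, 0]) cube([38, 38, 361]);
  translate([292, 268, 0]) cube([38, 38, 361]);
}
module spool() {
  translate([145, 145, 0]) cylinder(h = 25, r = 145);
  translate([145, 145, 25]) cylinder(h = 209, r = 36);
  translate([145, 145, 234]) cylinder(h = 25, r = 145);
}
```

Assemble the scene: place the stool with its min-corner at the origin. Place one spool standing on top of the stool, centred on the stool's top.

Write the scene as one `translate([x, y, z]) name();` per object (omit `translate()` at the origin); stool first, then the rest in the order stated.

stool();
translate([20, 8, 402]) spool();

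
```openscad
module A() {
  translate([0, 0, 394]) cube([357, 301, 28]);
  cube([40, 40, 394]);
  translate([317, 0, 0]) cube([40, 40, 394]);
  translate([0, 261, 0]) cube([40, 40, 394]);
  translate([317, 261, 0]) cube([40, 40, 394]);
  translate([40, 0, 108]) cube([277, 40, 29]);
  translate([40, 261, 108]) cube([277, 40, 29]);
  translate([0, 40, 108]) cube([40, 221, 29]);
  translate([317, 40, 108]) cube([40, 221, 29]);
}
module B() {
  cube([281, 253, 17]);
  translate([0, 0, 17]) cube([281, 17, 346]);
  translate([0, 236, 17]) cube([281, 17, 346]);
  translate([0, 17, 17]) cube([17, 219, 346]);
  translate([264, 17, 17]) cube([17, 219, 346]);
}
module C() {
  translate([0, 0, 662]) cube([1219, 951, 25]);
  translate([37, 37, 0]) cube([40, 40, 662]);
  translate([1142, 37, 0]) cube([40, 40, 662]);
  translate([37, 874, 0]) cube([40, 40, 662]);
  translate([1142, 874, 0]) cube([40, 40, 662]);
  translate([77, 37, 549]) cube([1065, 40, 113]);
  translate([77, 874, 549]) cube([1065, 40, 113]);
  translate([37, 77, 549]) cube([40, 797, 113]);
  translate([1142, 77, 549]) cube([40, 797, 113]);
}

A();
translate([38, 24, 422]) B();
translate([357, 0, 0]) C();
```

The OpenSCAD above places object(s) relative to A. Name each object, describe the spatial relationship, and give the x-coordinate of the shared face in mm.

A is a stool. B is an open box. C is a table. The open box is on top of the stool, centred. The table is against the stool's +x side, with their −y faces flush. The x-coordinate of the shared face is 357 mm.

The stool's +x face and the table's −x face are both at x = 357 mm.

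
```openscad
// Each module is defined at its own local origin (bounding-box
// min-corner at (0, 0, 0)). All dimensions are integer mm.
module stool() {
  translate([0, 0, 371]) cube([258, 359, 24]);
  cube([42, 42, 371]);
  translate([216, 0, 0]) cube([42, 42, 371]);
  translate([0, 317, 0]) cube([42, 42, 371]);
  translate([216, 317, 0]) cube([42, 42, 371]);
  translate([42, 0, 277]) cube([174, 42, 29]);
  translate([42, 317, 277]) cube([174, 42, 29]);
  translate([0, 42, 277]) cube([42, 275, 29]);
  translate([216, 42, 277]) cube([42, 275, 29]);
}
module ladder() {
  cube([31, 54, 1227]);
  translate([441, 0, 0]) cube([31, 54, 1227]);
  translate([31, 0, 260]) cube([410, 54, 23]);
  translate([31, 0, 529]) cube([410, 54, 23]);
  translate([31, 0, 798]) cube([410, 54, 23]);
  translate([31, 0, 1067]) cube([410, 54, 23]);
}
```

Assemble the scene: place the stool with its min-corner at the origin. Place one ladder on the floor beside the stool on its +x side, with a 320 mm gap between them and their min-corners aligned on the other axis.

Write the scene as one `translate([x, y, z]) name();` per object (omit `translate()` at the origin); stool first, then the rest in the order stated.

stool();
translate([578, 0, 0]) ladder();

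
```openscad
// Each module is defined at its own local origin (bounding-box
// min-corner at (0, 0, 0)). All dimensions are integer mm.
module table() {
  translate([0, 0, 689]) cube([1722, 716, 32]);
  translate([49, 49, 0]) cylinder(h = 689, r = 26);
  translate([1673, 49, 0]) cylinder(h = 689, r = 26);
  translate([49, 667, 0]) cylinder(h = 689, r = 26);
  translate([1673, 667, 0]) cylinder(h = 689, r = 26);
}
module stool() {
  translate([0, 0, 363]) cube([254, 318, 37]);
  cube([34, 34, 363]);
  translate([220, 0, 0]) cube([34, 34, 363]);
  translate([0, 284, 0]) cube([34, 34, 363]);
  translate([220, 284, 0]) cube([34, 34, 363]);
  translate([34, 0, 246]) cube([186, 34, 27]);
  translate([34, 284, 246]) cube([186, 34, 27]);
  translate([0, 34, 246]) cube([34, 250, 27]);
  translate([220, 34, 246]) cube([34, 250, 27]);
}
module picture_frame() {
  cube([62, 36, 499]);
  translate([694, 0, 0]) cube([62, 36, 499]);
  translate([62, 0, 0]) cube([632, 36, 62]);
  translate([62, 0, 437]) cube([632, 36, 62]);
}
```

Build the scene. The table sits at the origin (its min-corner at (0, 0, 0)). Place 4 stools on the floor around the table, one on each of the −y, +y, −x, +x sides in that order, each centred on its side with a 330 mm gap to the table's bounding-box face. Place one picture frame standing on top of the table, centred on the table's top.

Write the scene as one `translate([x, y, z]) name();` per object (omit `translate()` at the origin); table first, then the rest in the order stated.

table();
translate([734, -648, 0]) stool();
translate([734, 1046, 0]) stool();
translate([-584, 199, 0]) stool();
translate([2052, 199, 0]) stool();
translate([483, 340, 721]) picture_frame();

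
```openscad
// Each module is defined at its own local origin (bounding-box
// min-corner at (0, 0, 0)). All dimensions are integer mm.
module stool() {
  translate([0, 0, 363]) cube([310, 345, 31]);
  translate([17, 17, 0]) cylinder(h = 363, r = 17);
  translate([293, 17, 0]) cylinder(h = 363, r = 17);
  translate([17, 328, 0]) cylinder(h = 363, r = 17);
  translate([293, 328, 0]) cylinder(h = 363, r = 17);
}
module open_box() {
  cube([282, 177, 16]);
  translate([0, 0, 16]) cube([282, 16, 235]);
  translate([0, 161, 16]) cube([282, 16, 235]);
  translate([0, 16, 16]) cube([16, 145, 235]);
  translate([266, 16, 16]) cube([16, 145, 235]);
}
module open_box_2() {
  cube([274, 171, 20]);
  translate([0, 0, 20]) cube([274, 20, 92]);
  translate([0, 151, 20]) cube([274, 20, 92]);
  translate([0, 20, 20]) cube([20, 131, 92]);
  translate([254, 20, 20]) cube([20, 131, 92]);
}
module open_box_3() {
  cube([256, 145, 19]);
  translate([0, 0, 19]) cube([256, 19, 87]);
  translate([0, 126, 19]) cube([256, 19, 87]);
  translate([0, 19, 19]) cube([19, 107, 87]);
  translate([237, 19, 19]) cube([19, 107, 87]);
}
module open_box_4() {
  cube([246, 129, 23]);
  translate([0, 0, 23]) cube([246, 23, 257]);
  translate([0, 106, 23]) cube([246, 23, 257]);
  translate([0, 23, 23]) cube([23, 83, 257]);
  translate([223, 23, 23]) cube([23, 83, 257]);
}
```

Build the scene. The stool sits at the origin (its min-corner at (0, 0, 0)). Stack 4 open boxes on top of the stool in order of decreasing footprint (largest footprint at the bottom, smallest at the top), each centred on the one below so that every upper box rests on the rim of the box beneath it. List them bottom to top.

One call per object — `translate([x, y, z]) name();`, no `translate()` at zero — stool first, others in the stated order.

stool();
translate([14, 84, 394]) open_box();
translate([18, 87, 645]) open_box_2();
translate([27, 100, 757]) open_box_3();
translate([32, 108, 863]) open_box_4();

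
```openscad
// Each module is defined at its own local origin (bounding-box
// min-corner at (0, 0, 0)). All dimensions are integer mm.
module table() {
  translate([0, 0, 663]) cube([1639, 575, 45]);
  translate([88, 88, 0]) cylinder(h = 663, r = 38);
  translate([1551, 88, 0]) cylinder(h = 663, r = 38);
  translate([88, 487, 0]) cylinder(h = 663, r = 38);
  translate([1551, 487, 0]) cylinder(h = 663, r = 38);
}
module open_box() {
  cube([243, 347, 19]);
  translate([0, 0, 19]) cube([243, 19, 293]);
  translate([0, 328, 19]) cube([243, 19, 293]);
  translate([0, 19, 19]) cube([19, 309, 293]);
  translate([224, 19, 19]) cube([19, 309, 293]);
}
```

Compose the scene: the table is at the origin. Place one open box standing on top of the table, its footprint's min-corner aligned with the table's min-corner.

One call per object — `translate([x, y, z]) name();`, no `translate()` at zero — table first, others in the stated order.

table();
translate([0, 0, 708]) open_box();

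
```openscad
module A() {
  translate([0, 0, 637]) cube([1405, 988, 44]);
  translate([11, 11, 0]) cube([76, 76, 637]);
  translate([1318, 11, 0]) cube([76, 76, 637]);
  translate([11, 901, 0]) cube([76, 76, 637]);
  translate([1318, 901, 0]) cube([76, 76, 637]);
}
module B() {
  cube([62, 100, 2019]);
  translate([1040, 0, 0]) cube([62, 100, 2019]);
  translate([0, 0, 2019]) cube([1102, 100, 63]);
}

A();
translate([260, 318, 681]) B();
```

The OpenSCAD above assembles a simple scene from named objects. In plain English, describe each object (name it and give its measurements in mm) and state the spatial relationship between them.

A is a rectangular dining table. The top is 1405×988×44 mm with its upper surface at z = 681 mm. It stands on four 76×76 mm square legs, each inset 11 mm from the nearest pair of top edges, running from the floor to the underside of the top.

B is a door frame. The clear opening is 978 mm wide and 2019 mm high. Two 62 mm wide jambs, 100 mm deep, stand either side of the opening from the floor to the top of the opening. A 63 mm thick head sits across the top of both jambs, spanning the full outside width of the frame.

The door frame is on top of the table.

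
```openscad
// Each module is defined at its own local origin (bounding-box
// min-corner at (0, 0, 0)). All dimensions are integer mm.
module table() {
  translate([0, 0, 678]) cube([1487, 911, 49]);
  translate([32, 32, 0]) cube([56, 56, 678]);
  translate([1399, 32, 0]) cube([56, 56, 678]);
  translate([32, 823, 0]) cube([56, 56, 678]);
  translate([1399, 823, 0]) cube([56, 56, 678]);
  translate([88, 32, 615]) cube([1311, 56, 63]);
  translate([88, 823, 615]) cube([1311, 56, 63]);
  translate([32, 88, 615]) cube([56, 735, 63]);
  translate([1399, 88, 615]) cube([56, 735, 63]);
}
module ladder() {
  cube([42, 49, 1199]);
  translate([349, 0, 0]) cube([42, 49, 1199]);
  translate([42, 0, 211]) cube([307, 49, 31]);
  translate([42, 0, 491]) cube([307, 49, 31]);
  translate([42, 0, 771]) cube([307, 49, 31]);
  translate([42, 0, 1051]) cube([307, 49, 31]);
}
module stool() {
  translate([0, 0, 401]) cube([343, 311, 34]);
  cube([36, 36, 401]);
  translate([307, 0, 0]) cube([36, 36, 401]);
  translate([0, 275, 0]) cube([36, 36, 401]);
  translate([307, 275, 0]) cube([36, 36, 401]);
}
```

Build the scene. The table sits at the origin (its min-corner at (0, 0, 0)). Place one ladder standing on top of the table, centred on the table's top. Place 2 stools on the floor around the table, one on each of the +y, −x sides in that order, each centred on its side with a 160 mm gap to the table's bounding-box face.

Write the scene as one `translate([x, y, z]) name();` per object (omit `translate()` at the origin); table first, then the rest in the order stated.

table();
translate([548, 431, 727]) ladder();
translate([572, 1071, 0]) stool();
translate([-503, 300, 0]) stool();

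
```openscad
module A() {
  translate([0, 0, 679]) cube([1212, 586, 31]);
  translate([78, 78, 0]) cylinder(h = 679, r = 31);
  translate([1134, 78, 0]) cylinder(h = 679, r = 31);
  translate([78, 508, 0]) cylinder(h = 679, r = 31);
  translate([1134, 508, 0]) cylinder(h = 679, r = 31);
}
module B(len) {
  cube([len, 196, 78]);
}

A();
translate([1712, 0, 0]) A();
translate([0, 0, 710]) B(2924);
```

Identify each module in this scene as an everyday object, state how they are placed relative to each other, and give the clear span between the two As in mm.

A is a table. B is a beam. A beam spans the tops of two tables. The clear span between the two tables is 500 mm.

Second table starts at x = 1712; first ends at x = 1212; clear span = 1712 − 1212 = 500 mm.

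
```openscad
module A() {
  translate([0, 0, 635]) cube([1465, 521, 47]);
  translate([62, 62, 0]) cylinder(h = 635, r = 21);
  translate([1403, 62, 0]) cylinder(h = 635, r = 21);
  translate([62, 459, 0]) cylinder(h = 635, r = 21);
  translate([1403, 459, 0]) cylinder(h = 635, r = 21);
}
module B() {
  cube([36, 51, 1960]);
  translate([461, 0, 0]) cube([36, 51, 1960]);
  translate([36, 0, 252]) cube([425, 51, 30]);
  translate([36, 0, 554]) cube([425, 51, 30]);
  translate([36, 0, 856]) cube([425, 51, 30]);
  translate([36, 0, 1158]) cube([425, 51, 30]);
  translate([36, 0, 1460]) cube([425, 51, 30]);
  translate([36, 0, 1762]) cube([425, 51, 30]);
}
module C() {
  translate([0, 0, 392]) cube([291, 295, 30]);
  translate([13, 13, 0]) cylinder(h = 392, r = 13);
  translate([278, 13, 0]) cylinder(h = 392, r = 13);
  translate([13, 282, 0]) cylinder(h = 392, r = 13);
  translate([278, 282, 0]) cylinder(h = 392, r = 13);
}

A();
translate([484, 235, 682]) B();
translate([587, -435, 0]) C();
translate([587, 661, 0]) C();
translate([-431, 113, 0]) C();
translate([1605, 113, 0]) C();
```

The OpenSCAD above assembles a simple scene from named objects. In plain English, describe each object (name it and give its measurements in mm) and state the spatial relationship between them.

A is a table with a 1465×521 mm rectangular top, 47 mm thick, top surface at z = 682 mm, supported by four round legs of 42 mm diameter, each leg's bounding box inset 41 mm from the nearest pair of top edges, running from the floor.

B is a wooden ladder with two side rails of 36×51 mm section and 1960 mm height, set 497 mm apart overall. Between them run 6 rectangular rungs (51 mm deep, 30 mm thick), front faces flush with the rails' −y face. The bottom of the first rung is 252 mm above the floor and each subsequent rung is 302 mm higher than the one below.

C is a four-legged stool. The seat is 291×295 mm, 30 mm thick, top at z = 422 mm. It stands on four round legs, each 26 mm in diameter, from z = 0 to the seat underside, each leg's axis is inset half a diameter from the nearest pair of seat edges (so the leg's bounding box is flush with the corner).

The ladder is on top of the table, centred. Four stools sit around the table at the −y, +y, −x, +x sides.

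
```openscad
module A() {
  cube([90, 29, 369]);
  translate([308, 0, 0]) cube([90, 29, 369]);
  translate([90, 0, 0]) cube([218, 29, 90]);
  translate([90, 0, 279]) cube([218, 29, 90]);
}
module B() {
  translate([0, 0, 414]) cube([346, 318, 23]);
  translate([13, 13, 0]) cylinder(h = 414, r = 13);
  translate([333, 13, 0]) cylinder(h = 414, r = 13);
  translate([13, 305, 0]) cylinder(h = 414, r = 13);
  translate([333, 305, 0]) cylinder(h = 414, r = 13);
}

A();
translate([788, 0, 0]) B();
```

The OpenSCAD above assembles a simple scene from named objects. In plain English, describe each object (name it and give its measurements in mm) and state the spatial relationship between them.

A is a picture frame with a 218×189 mm rectangular opening (x by z) and a uniform 90 mm border on every side. Frame depth is 29 mm along y. It is built from two vertical stiles running the full outside height and two horizontal rails spanning the gap between the stiles.

B is a simple wooden stool: a rectangular seat 346 mm (x) by 318 mm (y), 23 mm thick, top face at z = 437 mm, on four round legs, each 26 mm in diameter. The legs rest on z = 0, each leg's axis is inset half a diameter from the nearest pair of seat edges (so the leg's bounding box is flush with the corner).

The stool is on the floor beside the picture frame on its +x side.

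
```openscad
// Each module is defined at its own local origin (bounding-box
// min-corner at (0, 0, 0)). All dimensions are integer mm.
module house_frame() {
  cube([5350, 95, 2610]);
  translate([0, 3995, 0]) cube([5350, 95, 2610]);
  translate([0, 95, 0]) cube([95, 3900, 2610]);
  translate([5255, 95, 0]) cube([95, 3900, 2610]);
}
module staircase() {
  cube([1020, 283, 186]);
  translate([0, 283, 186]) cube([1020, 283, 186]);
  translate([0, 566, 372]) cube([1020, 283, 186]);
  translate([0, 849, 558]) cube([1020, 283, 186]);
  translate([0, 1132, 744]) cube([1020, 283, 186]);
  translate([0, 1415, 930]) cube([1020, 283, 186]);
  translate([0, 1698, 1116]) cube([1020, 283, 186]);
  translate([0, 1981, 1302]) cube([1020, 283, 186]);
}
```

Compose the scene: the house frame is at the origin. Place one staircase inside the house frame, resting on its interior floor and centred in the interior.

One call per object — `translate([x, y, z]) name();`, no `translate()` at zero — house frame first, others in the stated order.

house_frame();
translate([2165, 913, 0]) staircase();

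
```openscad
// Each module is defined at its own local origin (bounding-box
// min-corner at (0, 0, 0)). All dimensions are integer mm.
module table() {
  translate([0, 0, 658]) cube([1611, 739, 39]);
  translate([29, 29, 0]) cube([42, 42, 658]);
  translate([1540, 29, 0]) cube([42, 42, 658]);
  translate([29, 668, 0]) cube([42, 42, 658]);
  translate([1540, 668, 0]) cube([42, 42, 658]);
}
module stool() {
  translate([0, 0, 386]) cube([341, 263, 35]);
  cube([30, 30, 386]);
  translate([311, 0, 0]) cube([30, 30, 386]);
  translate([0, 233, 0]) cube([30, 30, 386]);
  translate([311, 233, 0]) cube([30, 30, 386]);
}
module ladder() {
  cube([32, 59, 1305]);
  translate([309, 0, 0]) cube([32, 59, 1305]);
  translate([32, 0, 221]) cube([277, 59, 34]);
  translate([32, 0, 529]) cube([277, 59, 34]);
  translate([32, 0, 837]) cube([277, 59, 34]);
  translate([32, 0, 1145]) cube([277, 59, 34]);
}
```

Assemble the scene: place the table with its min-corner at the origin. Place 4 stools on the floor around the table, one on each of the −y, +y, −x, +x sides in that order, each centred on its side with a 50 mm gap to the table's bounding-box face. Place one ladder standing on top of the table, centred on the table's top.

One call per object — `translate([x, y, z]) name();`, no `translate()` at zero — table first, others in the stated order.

table();
translate([635, -313, 0]) stool();
translate([635, 789, 0]) stool();
translate([-391, 238, 0]) stool();
translate([1661, 238, 0]) stool();
translate([635, 340, 697]) ladder();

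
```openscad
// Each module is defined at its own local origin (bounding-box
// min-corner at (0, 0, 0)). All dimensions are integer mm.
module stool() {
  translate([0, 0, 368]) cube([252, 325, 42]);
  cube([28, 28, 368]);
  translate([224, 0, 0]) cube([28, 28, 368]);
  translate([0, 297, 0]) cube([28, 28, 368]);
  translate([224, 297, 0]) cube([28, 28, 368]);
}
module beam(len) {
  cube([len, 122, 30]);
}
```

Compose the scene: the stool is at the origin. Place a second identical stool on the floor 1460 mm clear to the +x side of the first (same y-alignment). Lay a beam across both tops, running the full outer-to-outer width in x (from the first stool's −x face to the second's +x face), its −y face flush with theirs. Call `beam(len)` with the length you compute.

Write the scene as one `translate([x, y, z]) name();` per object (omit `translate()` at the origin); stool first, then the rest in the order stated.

stool();
translate([1712, 0, 0]) stool();
translate([0, 0, 410]) beam(1964);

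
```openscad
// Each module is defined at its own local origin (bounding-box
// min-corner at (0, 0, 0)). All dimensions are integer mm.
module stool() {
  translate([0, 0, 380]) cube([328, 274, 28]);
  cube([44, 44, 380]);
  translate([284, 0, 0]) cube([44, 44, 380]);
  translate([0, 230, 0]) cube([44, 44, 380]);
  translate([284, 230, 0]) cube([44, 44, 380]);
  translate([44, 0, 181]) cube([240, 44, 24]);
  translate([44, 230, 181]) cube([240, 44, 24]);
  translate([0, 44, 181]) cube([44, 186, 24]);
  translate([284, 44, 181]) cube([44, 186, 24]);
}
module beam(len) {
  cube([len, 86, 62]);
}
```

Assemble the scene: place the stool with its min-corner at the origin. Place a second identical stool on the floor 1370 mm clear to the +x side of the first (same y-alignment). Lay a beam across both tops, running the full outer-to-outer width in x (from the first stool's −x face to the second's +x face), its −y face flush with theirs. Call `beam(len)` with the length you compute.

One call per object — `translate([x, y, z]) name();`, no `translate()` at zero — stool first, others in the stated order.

stool();
translate([1698, 0, 0]) stool();
translate([0, 0, 408]) beam(2026);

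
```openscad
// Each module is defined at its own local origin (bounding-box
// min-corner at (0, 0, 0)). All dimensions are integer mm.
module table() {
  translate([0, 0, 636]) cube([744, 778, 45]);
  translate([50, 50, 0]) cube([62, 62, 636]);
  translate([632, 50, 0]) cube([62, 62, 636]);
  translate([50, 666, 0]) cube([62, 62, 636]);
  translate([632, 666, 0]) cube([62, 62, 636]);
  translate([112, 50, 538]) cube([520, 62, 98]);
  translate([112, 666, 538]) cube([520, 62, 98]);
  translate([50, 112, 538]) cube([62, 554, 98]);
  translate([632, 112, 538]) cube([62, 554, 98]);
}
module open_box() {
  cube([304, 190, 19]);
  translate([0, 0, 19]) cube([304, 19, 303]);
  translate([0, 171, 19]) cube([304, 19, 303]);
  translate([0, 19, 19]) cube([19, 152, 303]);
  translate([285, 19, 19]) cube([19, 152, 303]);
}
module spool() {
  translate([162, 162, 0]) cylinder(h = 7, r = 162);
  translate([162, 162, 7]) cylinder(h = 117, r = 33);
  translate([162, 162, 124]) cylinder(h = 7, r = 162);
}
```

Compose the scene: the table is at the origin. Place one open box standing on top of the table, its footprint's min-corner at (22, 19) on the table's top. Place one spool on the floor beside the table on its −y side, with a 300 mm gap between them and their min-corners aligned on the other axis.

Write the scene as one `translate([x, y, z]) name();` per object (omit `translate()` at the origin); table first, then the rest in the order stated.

table();
translate([22, 19, 681]) open_box();
translate([0, -624, 0]) spool();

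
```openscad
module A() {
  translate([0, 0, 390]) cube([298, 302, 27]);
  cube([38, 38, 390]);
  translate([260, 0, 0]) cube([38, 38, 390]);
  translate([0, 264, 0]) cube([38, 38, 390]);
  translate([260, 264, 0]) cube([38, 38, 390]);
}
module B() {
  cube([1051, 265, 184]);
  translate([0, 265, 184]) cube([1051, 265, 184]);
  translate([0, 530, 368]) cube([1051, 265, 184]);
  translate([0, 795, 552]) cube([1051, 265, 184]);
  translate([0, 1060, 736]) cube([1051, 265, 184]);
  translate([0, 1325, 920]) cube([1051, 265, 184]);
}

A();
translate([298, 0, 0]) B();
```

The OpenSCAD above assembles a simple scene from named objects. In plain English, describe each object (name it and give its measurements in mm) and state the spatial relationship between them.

A is a four-legged stool. The seat is a 298×302×27 mm slab whose top surface is at z = 417 mm; four square legs, each 38×38 mm in cross-section, run from the floor (z = 0) to the underside of the seat, each flush with a corner of the seat.

B is a run of 6 identical solid stair steps. Each tread is 1051×265 mm and each step block is 184 mm high. Step 1 rests on the floor; step k is offset from step 1 by (k−1)×265 mm in y and (k−1)×184 mm in z.

The staircase is against the stool's +x side, with their −y faces flush.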